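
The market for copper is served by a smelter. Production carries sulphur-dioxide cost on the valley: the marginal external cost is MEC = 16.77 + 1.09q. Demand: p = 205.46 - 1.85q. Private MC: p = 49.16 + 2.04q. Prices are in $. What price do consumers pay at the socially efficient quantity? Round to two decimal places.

Social marginal cost = private MC + MEC = 65.93 + 3.13q.
Set SMC = demand: 65.93 + 3.13q = 205.46 - 1.85q → q* = 28.0181.
Consumer price on the demand curve at q*: 205.46 − 1.85×28.0181 = 153.6265.

P = $153.63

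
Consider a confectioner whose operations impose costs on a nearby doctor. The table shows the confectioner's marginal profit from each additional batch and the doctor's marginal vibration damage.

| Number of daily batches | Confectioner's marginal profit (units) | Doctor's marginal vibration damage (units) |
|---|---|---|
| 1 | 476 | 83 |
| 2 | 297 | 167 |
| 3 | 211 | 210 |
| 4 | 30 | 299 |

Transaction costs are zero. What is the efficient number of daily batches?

3

Bargaining reaches the level where marginal profit last exceeds marginal vibration damage.
That holds through level 3 (211 ≥ 210) but not at 4 (30 < 299).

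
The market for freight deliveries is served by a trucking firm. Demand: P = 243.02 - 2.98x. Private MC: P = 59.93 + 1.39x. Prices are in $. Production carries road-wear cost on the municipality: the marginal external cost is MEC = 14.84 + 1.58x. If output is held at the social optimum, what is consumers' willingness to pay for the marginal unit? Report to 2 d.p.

P = $158.75

Social marginal cost = private MC + MEC = 74.77 + 2.97x.
Set SMC = demand: 74.77 + 2.97x = 243.02 - 2.98x → x* = 28.2773.
Consumer price on the demand curve at x*: 243.02 − 2.98×28.2773 = 158.7536.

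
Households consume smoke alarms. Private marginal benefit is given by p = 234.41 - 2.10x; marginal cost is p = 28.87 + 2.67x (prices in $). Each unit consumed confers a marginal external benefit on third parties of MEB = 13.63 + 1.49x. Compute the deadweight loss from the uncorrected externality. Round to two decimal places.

Market equilibrium (private): 28.87 + 2.67x = 234.41 - 2.10x → x_m = 43.0901.
Social marginal benefit = demand + MEB = 248.04 - 0.61x.
Set SMB = MC: 248.04 - 0.61x = 28.87 + 2.67x → x* = 66.8201.
The welfare-loss triangle has base |x_m − x*| and height MEB(x_m) (the vertical gap between SMB and MC is zero at x* and MEB at x_m).
DWL = ½ × 23.7300 × 77.8343 = 923.5040.

DWL = $923.50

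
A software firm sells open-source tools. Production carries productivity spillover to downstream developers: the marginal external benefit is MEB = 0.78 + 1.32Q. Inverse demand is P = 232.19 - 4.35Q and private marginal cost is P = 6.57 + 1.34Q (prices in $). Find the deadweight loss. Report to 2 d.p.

DWL = $322.86

Market equilibrium (private): 6.57 + 1.34Q = 232.19 - 4.35Q → Q_m = 39.6520.
Social marginal cost = private MC − MEB = 5.79 + 0.02Q.
Set SMC = demand: 5.79 + 0.02Q = 232.19 - 4.35Q → Q* = 51.8078.
The welfare-loss triangle has base |Q_m − Q*| and height MEB(Q_m) (the vertical gap between SMC and demand is zero at Q* and MEB at Q_m).
DWL = ½ × 12.1558 × 53.1207 = 322.8623.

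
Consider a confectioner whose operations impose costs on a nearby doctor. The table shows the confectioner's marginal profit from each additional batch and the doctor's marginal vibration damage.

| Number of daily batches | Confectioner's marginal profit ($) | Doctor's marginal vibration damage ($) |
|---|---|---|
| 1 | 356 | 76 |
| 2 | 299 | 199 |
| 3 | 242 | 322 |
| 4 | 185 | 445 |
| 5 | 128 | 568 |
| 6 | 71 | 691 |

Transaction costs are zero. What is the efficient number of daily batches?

Bargaining reaches the level where marginal profit last exceeds marginal vibration damage.
That holds through level 2 (299 ≥ 199) but not at 3 (242 < 322).

2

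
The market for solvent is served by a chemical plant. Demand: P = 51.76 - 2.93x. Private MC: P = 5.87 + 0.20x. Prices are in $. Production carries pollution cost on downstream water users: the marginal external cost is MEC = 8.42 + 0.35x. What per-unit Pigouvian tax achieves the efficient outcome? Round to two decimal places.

Social marginal cost = private MC + MEC = 14.29 + 0.55x.
Set SMC = demand: 14.29 + 0.55x = 51.76 - 2.93x → x* = 10.7672.
The Pigouvian tax equals MEC at x*: 8.42 + 0.35×10.7672 = 12.1885.

tax = $12.19 per unit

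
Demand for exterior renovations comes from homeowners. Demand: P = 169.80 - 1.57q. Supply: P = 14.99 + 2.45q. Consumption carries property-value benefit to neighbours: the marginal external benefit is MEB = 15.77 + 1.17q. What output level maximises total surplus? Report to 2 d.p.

q* = 59.85

Social marginal benefit = demand + MEB = 185.57 - 0.40q.
Set SMB = MC: 185.57 - 0.40q = 14.99 + 2.45q → q* = 59.8526.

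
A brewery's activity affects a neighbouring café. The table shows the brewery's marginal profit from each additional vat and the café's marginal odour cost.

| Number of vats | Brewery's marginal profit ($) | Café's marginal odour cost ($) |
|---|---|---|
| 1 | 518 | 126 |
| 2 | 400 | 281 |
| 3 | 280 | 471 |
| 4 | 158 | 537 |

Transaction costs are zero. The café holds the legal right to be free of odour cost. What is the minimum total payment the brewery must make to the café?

$407

Efficient level: marginal profit ≥ marginal odour cost through level 2, so k* = 2.
With the café holding the right, the brewery must at least compensate total damage at k*: 126 + 281 = 407.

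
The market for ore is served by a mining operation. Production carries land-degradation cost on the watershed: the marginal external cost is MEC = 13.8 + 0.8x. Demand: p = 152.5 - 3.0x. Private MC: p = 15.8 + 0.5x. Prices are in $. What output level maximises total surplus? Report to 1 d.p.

Social marginal cost = private MC + MEC = 29.6 + 1.3x.
Set SMC = demand: 29.6 + 1.3x = 152.5 - 3.0x → x* = 28.5814.

x* = 28.6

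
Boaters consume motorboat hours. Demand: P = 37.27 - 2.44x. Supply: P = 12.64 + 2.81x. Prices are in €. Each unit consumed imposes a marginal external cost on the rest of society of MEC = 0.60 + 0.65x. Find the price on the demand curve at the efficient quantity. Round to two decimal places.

P = €27.33

Social marginal benefit = demand − MEC = 36.67 - 3.09x.
Set SMB = MC: 36.67 - 3.09x = 12.64 + 2.81x → x* = 4.0729.
Consumer price on the demand curve at x*: 37.27 − 2.44×4.0729 = 27.3321.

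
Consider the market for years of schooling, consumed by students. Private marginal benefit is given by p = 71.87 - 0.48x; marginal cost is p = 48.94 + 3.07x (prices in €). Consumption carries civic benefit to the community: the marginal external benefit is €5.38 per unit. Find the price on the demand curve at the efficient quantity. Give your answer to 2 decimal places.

Social marginal benefit = demand + MEB = 77.25 - 0.48x.
Set SMB = MC: 77.25 - 0.48x = 48.94 + 3.07x → x* = 7.9746.
Consumer price on the demand curve at x*: 71.87 − 0.48×7.9746 = 68.0422.

P = €68.04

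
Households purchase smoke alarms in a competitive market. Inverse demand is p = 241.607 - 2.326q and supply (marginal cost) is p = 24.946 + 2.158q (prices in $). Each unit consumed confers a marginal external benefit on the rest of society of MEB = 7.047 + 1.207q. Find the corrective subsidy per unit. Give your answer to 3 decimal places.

subsidy = $89.444 per unit

Social marginal benefit = demand + MEB = 248.654 - 1.119q.
Set SMB = MC: 248.654 - 1.119q = 24.946 + 2.158q → q* = 68.2661.
The Pigouvian subsidy equals MEB at q*: 7.047 + 1.207×68.2661 = 89.4442.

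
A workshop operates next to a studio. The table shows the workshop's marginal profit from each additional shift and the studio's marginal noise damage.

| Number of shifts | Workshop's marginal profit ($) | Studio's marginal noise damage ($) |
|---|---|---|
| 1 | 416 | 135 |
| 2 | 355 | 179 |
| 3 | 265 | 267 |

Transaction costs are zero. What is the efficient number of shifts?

2

Bargaining reaches the level where marginal profit last exceeds marginal noise damage.
That holds through level 2 (355 ≥ 179) but not at 3 (265 < 267).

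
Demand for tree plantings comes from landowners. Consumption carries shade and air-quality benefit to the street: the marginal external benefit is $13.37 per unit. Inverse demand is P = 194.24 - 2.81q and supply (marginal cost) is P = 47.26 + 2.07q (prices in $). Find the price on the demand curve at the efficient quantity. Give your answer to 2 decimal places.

Social marginal benefit = demand + MEB = 207.61 - 2.81q.
Set SMB = MC: 207.61 - 2.81q = 47.26 + 2.07q → q* = 32.8586.
Consumer price on the demand curve at q*: 194.24 − 2.81×32.8586 = 101.9073.

P = $101.91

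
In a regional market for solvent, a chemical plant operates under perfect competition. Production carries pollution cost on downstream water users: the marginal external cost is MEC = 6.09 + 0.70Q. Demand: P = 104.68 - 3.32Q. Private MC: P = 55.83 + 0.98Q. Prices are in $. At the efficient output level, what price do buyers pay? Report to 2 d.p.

Social marginal cost = private MC + MEC = 61.92 + 1.68Q.
Set SMC = demand: 61.92 + 1.68Q = 104.68 - 3.32Q → Q* = 8.5520.
Consumer price on the demand curve at Q*: 104.68 − 3.32×8.5520 = 76.2874.

P = $76.29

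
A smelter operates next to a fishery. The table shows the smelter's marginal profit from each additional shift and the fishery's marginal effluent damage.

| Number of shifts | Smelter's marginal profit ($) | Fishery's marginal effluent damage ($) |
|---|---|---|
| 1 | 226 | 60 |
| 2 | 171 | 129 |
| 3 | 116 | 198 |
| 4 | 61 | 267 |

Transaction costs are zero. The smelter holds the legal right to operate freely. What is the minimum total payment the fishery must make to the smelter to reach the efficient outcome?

Left alone the smelter would choose level 4 (marginal profit stays positive).
Efficient level: k* = 2 (marginal profit ≥ marginal effluent damage through 2).
The fishery must at least cover the smelter's forgone profit from cutting 4→2: 116 + 61 = 177.

$177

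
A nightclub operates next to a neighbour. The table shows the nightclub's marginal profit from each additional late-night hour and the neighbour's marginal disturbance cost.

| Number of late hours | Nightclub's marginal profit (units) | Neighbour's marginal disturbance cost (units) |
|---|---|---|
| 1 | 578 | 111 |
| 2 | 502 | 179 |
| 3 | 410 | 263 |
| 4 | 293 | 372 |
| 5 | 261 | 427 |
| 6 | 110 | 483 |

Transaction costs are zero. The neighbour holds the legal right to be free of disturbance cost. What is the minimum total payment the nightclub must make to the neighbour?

553

Efficient level: marginal profit ≥ marginal disturbance cost through level 3, so k* = 3.
With the neighbour holding the right, the nightclub must at least compensate total damage at k*: 111 + 179 + 263 = 553.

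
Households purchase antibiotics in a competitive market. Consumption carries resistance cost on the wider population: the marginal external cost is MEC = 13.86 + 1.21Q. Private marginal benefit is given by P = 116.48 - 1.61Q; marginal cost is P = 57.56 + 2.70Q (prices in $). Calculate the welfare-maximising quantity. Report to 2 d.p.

Social marginal benefit = demand − MEC = 102.62 - 2.82Q.
Set SMB = MC: 102.62 - 2.82Q = 57.56 + 2.70Q → Q* = 8.1630.

Q* = 8.16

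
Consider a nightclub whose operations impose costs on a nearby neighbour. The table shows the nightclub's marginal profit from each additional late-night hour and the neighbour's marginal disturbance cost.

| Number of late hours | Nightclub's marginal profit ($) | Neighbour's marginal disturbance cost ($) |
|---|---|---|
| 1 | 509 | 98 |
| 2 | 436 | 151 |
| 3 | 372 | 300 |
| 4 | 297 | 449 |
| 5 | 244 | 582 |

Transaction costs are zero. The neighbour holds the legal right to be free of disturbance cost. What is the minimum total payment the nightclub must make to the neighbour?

Efficient level: marginal profit ≥ marginal disturbance cost through level 3, so k* = 3.
With the neighbour holding the right, the nightclub must at least compensate total damage at k*: 98 + 151 + 300 = 549.

$549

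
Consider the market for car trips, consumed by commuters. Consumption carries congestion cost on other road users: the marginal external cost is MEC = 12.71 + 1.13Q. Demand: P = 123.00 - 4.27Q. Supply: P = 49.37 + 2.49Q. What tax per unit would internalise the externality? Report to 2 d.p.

tax = 21.43 per unit

Social marginal benefit = demand − MEC = 110.29 - 5.40Q.
Set SMB = MC: 110.29 - 5.40Q = 49.37 + 2.49Q → Q* = 7.7212.
The Pigouvian tax equals MEC at Q*: 12.71 + 1.13×7.7212 = 21.4350.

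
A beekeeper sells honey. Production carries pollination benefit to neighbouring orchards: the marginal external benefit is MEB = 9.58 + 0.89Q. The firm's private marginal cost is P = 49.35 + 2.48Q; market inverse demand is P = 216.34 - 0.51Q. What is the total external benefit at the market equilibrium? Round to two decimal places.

1923.07

Market equilibrium (private): 49.35 + 2.48Q = 216.34 - 0.51Q → Q_m = 55.8495.
Total external benefit = ∫₀^{Q_m} (9.58 + 0.89Q) dQ = 9.58×55.8495 + ½×0.89×55.8495² = 1923.0674.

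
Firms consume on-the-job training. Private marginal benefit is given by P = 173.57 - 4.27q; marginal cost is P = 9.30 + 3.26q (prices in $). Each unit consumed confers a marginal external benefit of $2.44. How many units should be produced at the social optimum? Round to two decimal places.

q* = 22.14

Social marginal benefit = demand + MEB = 176.01 - 4.27q.
Set SMB = MC: 176.01 - 4.27q = 9.30 + 3.26q → q* = 22.1394.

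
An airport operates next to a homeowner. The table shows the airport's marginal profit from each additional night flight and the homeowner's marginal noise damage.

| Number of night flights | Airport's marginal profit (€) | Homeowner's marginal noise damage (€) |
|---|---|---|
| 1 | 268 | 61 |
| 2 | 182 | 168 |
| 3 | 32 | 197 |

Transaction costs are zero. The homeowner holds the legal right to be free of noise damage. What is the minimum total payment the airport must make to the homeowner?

Efficient level: marginal profit ≥ marginal noise damage through level 2, so k* = 2.
With the homeowner holding the right, the airport must at least compensate total damage at k*: 61 + 168 = 229.

€229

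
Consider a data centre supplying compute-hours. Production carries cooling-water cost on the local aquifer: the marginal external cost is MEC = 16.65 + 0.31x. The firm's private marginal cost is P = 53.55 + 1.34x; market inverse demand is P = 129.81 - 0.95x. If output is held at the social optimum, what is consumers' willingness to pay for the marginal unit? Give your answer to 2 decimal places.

P = 108.03

Social marginal cost = private MC + MEC = 70.20 + 1.65x.
Set SMC = demand: 70.20 + 1.65x = 129.81 - 0.95x → x* = 22.9269.
Consumer price on the demand curve at x*: 129.81 − 0.95×22.9269 = 108.0294.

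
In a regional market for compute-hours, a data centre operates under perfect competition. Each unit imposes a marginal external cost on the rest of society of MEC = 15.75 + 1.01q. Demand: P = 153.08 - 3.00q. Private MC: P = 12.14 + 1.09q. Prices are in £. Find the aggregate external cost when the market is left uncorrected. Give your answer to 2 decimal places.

£1142.41

Market equilibrium (private): 12.14 + 1.09q = 153.08 - 3.00q → q_m = 34.4597.
Total external cost = ∫₀^{q_m} (15.75 + 1.01q) dq = 15.75×34.4597 + ½×1.01×34.4597² = 1142.4131.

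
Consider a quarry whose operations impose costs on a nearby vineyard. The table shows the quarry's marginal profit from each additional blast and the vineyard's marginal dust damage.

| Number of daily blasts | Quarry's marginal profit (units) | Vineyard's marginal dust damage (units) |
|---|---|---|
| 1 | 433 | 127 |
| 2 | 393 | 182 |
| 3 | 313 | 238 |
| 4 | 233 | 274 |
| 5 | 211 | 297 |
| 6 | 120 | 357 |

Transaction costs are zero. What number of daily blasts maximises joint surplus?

Bargaining reaches the level where marginal profit last exceeds marginal dust damage.
That holds through level 3 (313 ≥ 238) but not at 4 (233 < 274).

3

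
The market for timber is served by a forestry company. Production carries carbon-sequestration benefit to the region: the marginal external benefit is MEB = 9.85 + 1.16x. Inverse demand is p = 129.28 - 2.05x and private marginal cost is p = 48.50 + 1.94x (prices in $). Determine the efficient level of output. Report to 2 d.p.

Social marginal cost = private MC − MEB = 38.65 + 0.78x.
Set SMC = demand: 38.65 + 0.78x = 129.28 - 2.05x → x* = 32.0247.

x* = 32.02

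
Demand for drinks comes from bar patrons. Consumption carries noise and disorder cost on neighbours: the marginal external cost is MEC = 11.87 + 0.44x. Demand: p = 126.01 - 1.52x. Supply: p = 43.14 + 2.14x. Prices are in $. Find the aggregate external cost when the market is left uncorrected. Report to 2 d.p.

Market equilibrium (private): 43.14 + 2.14x = 126.01 - 1.52x → x_m = 22.6421.
Total external cost = ∫₀^{x_m} (11.87 + 0.44x) dx = 11.87×22.6421 + ½×0.44×22.6421² = 381.5480.

$381.55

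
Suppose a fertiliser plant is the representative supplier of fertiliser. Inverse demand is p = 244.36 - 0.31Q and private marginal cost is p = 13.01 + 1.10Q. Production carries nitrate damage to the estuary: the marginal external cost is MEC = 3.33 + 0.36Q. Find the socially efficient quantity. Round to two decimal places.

Q* = 128.82

Social marginal cost = private MC + MEC = 16.34 + 1.46Q.
Set SMC = demand: 16.34 + 1.46Q = 244.36 - 0.31Q → Q* = 128.8249.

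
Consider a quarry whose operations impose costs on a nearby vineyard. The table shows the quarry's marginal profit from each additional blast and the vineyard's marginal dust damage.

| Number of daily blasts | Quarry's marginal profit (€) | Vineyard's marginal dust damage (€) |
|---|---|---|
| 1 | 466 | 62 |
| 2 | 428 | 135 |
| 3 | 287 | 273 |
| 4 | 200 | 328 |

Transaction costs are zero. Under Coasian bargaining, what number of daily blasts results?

3

Bargaining reaches the level where marginal profit last exceeds marginal dust damage.
That holds through level 3 (287 ≥ 273) but not at 4 (200 < 328).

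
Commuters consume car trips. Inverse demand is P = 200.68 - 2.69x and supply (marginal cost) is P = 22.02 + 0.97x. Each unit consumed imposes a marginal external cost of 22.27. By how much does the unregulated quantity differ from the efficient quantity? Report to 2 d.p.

Market equilibrium (private): 22.02 + 0.97x = 200.68 - 2.69x → x_m = 48.8142.
Social marginal benefit = demand − MEC = 178.41 - 2.69x.
Set SMB = MC: 178.41 - 2.69x = 22.02 + 0.97x → x* = 42.7295.
Gap = |48.8142 − 42.7295| = 6.0847.

6.08 units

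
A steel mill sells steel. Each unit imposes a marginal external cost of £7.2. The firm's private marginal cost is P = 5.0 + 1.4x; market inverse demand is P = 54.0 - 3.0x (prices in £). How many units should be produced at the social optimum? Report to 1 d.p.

Social marginal cost = private MC + MEC = 12.2 + 1.4x.
Set SMC = demand: 12.2 + 1.4x = 54.0 - 3.0x → x* = 9.5000.

x* = 9.5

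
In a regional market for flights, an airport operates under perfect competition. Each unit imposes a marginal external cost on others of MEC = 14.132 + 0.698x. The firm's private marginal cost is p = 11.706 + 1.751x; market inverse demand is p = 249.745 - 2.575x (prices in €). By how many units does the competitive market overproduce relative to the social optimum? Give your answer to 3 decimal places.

Market equilibrium (private): 11.706 + 1.751x = 249.745 - 2.575x → x_m = 55.0252.
Social marginal cost = private MC + MEC = 25.838 + 2.449x.
Set SMC = demand: 25.838 + 2.449x = 249.745 - 2.575x → x* = 44.5675.
Gap = |55.0252 − 44.5675| = 10.4577.

10.458 units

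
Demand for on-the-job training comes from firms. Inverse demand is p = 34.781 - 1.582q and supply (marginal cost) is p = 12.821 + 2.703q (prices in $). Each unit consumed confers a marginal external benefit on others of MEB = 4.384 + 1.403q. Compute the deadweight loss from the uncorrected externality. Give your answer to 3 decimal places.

DWL = $23.241

Market equilibrium (private): 12.821 + 2.703q = 34.781 - 1.582q → q_m = 5.1249.
Social marginal benefit = demand + MEB = 39.165 - 0.179q.
Set SMB = MC: 39.165 - 0.179q = 12.821 + 2.703q → q* = 9.1409.
The loss is the area between SMB and MC from q* to q_m; with linear curves that's a triangle of height MEB(q_m).
DWL = ½ × 4.0160 × 11.5742 = 23.2410.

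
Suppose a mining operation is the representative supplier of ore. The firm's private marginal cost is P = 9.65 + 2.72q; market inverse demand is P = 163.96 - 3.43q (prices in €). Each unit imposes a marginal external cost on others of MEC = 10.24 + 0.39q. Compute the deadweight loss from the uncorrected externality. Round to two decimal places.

Market equilibrium (private): 9.65 + 2.72q = 163.96 - 3.43q → q_m = 25.0911.
Social marginal cost = private MC + MEC = 19.89 + 3.11q.
Set SMC = demand: 19.89 + 3.11q = 163.96 - 3.43q → q* = 22.0291.
Between q* and q_m the wedge SMC − demand runs linearly from 0 to MEC(q_m), so the loss is a triangle.
DWL = ½ × 3.0620 × 20.0255 = 30.6590.

DWL = €30.66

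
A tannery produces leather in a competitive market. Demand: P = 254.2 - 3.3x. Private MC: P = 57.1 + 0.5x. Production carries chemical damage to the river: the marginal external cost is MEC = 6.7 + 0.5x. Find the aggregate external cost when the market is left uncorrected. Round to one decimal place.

1020.1

Market equilibrium (private): 57.1 + 0.5x = 254.2 - 3.3x → x_m = 51.8684.
Total external cost = ∫₀^{x_m} (6.7 + 0.5x) dx = 6.7×51.8684 + ½×0.5×51.8684² = 1020.1010.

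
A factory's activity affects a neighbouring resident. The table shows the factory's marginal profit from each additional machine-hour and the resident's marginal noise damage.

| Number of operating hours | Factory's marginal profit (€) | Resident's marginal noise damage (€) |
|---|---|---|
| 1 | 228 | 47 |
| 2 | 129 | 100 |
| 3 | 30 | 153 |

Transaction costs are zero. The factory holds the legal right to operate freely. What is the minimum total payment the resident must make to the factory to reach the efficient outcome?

Left alone the factory would choose level 3 (marginal profit stays positive).
Efficient level: k* = 2 (marginal profit ≥ marginal noise damage through 2).
The resident must at least cover the factory's forgone profit from cutting 3→2: 30 = 30.

€30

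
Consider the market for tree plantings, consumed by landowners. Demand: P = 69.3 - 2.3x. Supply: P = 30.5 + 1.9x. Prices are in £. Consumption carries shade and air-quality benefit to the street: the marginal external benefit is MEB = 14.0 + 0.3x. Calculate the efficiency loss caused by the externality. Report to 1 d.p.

Market equilibrium (private): 30.5 + 1.9x = 69.3 - 2.3x → x_m = 9.2381.
Social marginal benefit = demand + MEB = 83.3 - 2.0x.
Set SMB = MC: 83.3 - 2.0x = 30.5 + 1.9x → x* = 13.5385.
Height of the DWL triangle at x_m is SMB(x_m) − MC(x_m) = MEB(x_m) = 16.7714.
DWL = ½ × 4.3004 × 16.7714 = 36.0619.

DWL = £36.1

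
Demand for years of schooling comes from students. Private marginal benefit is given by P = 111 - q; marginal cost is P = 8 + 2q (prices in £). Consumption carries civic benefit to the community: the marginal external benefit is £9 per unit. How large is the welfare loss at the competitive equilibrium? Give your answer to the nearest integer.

Market equilibrium (private): 8 + 2q = 111 - q → q_m = 34.3333.
Social marginal benefit = demand + MEB = 120 - q.
Set SMB = MC: 120 - q = 8 + 2q → q* = 37.3333.
The welfare-loss triangle has base |q_m − q*| and height MEB(q_m) (the vertical gap between SMB and MC is zero at q* and MEB at q_m).
DWL = ½ × 3.0000 × 9.0000 = 13.5000.

DWL = £14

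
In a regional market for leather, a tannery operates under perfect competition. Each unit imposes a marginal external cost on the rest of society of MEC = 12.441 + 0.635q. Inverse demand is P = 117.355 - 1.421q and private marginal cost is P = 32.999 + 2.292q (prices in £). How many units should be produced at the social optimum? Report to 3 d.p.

Social marginal cost = private MC + MEC = 45.440 + 2.927q.
Set SMC = demand: 45.440 + 2.927q = 117.355 - 1.421q → q* = 16.5398.

q* = 16.540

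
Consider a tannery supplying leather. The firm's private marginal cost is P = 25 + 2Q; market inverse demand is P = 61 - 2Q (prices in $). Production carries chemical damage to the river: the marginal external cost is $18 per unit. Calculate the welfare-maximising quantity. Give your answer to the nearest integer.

Q* = 5

Social marginal cost = private MC + MEC = 43 + 2Q.
Set SMC = demand: 43 + 2Q = 61 - 2Q → Q* = 4.5000.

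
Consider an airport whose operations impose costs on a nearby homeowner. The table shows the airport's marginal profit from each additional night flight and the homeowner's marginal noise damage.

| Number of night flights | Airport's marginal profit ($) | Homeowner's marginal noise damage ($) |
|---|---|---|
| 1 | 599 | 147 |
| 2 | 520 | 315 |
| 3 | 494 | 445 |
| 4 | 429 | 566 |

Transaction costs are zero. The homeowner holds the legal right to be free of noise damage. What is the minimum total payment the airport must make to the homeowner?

$907

Efficient level: marginal profit ≥ marginal noise damage through level 3, so k* = 3.
With the homeowner holding the right, the airport must at least compensate total damage at k*: 147 + 315 + 445 = 907.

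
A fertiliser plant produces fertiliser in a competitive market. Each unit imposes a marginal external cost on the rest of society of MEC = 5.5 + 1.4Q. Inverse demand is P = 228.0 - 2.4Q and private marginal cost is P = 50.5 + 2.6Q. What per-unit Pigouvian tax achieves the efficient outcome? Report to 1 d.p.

Social marginal cost = private MC + MEC = 56.0 + 4.0Q.
Set SMC = demand: 56.0 + 4.0Q = 228.0 - 2.4Q → Q* = 26.8750.
The Pigouvian tax equals MEC at Q*: 5.5 + 1.4×26.8750 = 43.1250.

tax = 43.1 per unit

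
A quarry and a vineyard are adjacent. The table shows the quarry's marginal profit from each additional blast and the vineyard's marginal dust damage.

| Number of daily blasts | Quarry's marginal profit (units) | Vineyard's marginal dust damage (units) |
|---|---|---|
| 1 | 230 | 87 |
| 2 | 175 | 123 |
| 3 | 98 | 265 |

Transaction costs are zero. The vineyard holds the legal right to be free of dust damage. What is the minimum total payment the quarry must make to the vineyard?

Efficient level: marginal profit ≥ marginal dust damage through level 2, so k* = 2.
With the vineyard holding the right, the quarry must at least compensate total damage at k*: 87 + 123 = 210.

210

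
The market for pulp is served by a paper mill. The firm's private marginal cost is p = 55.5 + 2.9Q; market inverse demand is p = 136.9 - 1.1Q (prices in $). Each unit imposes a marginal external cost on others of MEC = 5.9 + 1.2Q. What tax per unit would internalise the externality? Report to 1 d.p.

Social marginal cost = private MC + MEC = 61.4 + 4.1Q.
Set SMC = demand: 61.4 + 4.1Q = 136.9 - 1.1Q → Q* = 14.5192.
The Pigouvian tax equals MEC at Q*: 5.9 + 1.2×14.5192 = 23.3230.

tax = $23.3 per unit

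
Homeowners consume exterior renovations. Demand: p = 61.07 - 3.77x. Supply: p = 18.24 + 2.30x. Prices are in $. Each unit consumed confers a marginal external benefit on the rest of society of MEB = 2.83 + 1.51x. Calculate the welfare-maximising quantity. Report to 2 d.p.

x* = 10.01

Social marginal benefit = demand + MEB = 63.90 - 2.26x.
Set SMB = MC: 63.90 - 2.26x = 18.24 + 2.30x → x* = 10.0132.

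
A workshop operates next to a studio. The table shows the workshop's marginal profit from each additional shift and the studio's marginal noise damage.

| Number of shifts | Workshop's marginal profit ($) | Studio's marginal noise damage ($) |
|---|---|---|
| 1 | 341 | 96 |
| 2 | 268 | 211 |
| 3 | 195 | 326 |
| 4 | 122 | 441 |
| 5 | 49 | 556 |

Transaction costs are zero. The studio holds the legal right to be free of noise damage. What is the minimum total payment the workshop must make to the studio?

$307

Efficient level: marginal profit ≥ marginal noise damage through level 2, so k* = 2.
With the studio holding the right, the workshop must at least compensate total damage at k*: 96 + 211 = 307.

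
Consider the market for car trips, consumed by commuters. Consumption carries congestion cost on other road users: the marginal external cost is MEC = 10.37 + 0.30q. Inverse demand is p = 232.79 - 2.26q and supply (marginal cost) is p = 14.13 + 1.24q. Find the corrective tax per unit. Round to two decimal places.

tax = 26.81 per unit

Social marginal benefit = demand − MEC = 222.42 - 2.56q.
Set SMB = MC: 222.42 - 2.56q = 14.13 + 1.24q → q* = 54.8132.
The Pigouvian tax equals MEC at q*: 10.37 + 0.30×54.8132 = 26.8140.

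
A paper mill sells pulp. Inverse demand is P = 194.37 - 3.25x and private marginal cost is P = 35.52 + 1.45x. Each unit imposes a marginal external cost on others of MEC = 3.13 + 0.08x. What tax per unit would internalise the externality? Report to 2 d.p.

tax = 5.74 per unit

Social marginal cost = private MC + MEC = 38.65 + 1.53x.
Set SMC = demand: 38.65 + 1.53x = 194.37 - 3.25x → x* = 32.5774.
The Pigouvian tax equals MEC at x*: 3.13 + 0.08×32.5774 = 5.7362.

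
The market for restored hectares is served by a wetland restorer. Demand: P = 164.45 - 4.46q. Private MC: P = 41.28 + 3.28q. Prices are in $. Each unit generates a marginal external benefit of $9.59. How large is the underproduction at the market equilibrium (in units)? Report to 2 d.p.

Market equilibrium (private): 41.28 + 3.28q = 164.45 - 4.46q → q_m = 15.9134.
Social marginal cost = private MC − MEB = 31.69 + 3.28q.
Set SMC = demand: 31.69 + 3.28q = 164.45 - 4.46q → q* = 17.1525.
Gap = |15.9134 − 17.1525| = 1.2391.

1.24 units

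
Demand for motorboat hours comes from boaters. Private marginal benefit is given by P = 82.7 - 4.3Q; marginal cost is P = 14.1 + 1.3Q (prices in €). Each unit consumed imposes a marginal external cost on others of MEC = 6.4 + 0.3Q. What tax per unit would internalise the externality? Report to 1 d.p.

tax = €9.6 per unit

Social marginal benefit = demand − MEC = 76.3 - 4.6Q.
Set SMB = MC: 76.3 - 4.6Q = 14.1 + 1.3Q → Q* = 10.5424.
The Pigouvian tax equals MEC at Q*: 6.4 + 0.3×10.5424 = 9.5627.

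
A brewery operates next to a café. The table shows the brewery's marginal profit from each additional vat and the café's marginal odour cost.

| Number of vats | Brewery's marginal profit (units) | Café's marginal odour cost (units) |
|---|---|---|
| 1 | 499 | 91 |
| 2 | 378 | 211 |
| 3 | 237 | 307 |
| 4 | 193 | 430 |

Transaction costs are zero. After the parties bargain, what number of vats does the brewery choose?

2

Bargaining reaches the level where marginal profit last exceeds marginal odour cost.
That holds through level 2 (378 ≥ 211) but not at 3 (237 < 307).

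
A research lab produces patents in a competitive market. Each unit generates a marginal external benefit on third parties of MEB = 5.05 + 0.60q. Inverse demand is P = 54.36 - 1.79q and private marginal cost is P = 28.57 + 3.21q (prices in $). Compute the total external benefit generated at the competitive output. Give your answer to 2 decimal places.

$34.03

Market equilibrium (private): 28.57 + 3.21q = 54.36 - 1.79q → q_m = 5.1580.
Total external benefit = ∫₀^{q_m} (5.05 + 0.60q) dq = 5.05×5.1580 + ½×0.60×5.1580² = 34.0294.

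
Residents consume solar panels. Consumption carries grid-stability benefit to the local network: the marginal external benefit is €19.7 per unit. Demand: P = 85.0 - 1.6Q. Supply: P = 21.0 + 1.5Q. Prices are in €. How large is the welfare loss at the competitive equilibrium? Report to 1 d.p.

Market equilibrium (private): 21.0 + 1.5Q = 85.0 - 1.6Q → Q_m = 20.6452.
Social marginal benefit = demand + MEB = 104.7 - 1.6Q.
Set SMB = MC: 104.7 - 1.6Q = 21.0 + 1.5Q → Q* = 27.0000.
The welfare-loss triangle has base |Q_m − Q*| and height MEB(Q_m) (the vertical gap between SMB and MC is zero at Q* and MEB at Q_m).
DWL = ½ × 6.3548 × 19.7000 = 62.5948.

DWL = €62.6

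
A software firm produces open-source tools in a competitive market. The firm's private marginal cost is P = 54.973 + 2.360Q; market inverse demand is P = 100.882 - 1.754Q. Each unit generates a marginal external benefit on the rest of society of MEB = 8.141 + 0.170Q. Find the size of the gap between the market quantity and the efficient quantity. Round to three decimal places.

Market equilibrium (private): 54.973 + 2.360Q = 100.882 - 1.754Q → Q_m = 11.1592.
Social marginal cost = private MC − MEB = 46.832 + 2.190Q.
Set SMC = demand: 46.832 + 2.190Q = 100.882 - 1.754Q → Q* = 13.7044.
Gap = |11.1592 − 13.7044| = 2.5452.

2.545 units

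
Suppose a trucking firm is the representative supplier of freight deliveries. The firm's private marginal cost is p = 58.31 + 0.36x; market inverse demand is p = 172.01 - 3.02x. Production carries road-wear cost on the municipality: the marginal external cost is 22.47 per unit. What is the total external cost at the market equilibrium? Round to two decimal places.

Market equilibrium (private): 58.31 + 0.36x = 172.01 - 3.02x → x_m = 33.6391.
Total external cost = MEC × x_m = 22.47 × 33.6391 = 755.8706.

755.87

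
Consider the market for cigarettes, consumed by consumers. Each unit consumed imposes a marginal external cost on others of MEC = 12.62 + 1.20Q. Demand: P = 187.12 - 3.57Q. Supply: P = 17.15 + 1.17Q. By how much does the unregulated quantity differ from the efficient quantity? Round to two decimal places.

Market equilibrium (private): 17.15 + 1.17Q = 187.12 - 3.57Q → Q_m = 35.8586.
Social marginal benefit = demand − MEC = 174.50 - 4.77Q.
Set SMB = MC: 174.50 - 4.77Q = 17.15 + 1.17Q → Q* = 26.4899.
Gap = |35.8586 − 26.4899| = 9.3687.

9.37 units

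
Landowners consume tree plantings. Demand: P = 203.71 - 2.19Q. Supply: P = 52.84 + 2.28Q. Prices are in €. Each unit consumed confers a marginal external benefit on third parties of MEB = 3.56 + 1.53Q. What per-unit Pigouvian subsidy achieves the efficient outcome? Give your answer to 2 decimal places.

subsidy = €83.93 per unit

Social marginal benefit = demand + MEB = 207.27 - 0.66Q.
Set SMB = MC: 207.27 - 0.66Q = 52.84 + 2.28Q → Q* = 52.5272.
The Pigouvian subsidy equals MEB at Q*: 3.56 + 1.53×52.5272 = 83.9266.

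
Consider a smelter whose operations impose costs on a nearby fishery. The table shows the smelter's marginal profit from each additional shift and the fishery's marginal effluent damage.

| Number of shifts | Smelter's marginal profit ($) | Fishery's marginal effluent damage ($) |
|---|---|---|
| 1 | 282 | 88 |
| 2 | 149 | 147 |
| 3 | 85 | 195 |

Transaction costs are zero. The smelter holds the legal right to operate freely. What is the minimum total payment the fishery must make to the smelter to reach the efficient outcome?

Left alone the smelter would choose level 3 (marginal profit stays positive).
Efficient level: k* = 2 (marginal profit ≥ marginal effluent damage through 2).
The fishery must at least cover the smelter's forgone profit from cutting 3→2: 85 = 85.

$85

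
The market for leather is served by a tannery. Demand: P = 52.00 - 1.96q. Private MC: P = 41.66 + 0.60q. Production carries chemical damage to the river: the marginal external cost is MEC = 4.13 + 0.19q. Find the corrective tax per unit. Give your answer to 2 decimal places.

Social marginal cost = private MC + MEC = 45.79 + 0.79q.
Set SMC = demand: 45.79 + 0.79q = 52.00 - 1.96q → q* = 2.2582.
The Pigouvian tax equals MEC at q*: 4.13 + 0.19×2.2582 = 4.5591.

tax = 4.56 per unit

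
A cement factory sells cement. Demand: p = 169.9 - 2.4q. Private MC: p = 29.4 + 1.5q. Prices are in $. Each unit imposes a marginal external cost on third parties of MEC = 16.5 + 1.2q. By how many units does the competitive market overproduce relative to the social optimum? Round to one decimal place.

Market equilibrium (private): 29.4 + 1.5q = 169.9 - 2.4q → q_m = 36.0256.
Social marginal cost = private MC + MEC = 45.9 + 2.7q.
Set SMC = demand: 45.9 + 2.7q = 169.9 - 2.4q → q* = 24.3137.
Gap = |36.0256 − 24.3137| = 11.7119.

11.7 units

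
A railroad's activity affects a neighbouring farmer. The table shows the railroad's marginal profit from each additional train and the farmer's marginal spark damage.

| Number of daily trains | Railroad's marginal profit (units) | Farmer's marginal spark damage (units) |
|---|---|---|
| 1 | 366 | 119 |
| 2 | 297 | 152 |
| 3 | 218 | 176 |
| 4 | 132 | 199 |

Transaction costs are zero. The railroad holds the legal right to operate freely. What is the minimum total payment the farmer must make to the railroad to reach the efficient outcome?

132

Left alone the railroad would choose level 4 (marginal profit stays positive).
Efficient level: k* = 3 (marginal profit ≥ marginal spark damage through 3).
The farmer must at least cover the railroad's forgone profit from cutting 4→3: 132 = 132.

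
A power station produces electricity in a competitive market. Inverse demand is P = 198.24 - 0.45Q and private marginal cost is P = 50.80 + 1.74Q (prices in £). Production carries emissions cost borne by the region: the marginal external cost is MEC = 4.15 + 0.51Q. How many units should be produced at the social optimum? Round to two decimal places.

Social marginal cost = private MC + MEC = 54.95 + 2.25Q.
Set SMC = demand: 54.95 + 2.25Q = 198.24 - 0.45Q → Q* = 53.0704.

Q* = 53.07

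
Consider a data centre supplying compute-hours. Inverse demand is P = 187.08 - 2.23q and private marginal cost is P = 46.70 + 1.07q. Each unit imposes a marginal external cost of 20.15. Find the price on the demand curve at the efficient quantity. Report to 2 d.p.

P = 105.83

Social marginal cost = private MC + MEC = 66.85 + 1.07q.
Set SMC = demand: 66.85 + 1.07q = 187.08 - 2.23q → q* = 36.4333.
Consumer price on the demand curve at q*: 187.08 − 2.23×36.4333 = 105.8337.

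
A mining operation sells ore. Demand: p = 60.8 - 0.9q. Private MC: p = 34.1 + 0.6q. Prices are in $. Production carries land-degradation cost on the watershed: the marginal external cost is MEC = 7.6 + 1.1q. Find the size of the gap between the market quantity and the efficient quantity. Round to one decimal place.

10.5 units

Market equilibrium (private): 34.1 + 0.6q = 60.8 - 0.9q → q_m = 17.8000.
Social marginal cost = private MC + MEC = 41.7 + 1.7q.
Set SMC = demand: 41.7 + 1.7q = 60.8 - 0.9q → q* = 7.3462.
Gap = |17.8000 − 7.3462| = 10.4538.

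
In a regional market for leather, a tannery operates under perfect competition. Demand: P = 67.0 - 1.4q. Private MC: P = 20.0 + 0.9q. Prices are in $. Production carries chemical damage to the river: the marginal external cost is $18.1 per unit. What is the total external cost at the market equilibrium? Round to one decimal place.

$369.9

Market equilibrium (private): 20.0 + 0.9q = 67.0 - 1.4q → q_m = 20.4348.
Total external cost = MEC × q_m = 18.1 × 20.4348 = 369.8699.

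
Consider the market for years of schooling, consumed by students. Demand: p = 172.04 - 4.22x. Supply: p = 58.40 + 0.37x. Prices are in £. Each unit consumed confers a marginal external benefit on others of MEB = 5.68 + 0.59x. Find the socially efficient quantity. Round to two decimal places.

Social marginal benefit = demand + MEB = 177.72 - 3.63x.
Set SMB = MC: 177.72 - 3.63x = 58.40 + 0.37x → x* = 29.8300.

x* = 29.83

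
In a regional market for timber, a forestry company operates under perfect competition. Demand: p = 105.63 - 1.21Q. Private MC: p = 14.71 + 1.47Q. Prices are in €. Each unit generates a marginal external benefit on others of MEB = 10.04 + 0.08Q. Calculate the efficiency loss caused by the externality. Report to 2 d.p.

Market equilibrium (private): 14.71 + 1.47Q = 105.63 - 1.21Q → Q_m = 33.9254.
Social marginal cost = private MC − MEB = 4.67 + 1.39Q.
Set SMC = demand: 4.67 + 1.39Q = 105.63 - 1.21Q → Q* = 38.8308.
The loss is the area between SMC and demand from Q* to Q_m; with linear curves that's a triangle of height MEB(Q_m).
DWL = ½ × 4.9054 × 12.7540 = 31.2817.

DWL = €31.28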